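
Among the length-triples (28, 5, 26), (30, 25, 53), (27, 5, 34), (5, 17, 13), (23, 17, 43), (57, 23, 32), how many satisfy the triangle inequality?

(5,26,28): 5+26 > 28 → valid
(25,30,53): 25+30 > 53 → valid
(5,27,34): 5+27 ≤ 34 → not valid
(5,13,17): 5+13 > 17 → valid
(17,23,43): 17+23 ≤ 43 → not valid
(23,32,57): 23+32 ≤ 57 → not valid
3 of the 6 triples form a triangle.

3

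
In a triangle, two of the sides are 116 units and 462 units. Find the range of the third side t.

346 < t < 578

By the triangle inequality, t must be less than 116 + 462 = 578 and greater than |116 − 462| = 346.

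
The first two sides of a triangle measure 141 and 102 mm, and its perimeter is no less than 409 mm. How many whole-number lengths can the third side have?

Triangle inequality: 39 < x < 243. Perimeter ≥ 409 gives x ≥ 409 − 141 − 102 = 166.
So 166 ≤ x < 243; integers 166 through 242: 77 values.

77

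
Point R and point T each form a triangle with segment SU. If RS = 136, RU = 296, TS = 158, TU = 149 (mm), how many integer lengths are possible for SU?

From triangle RSU: 160 < SU < 432.
From triangle TSU: 9 < SU < 307.
Intersection: 160 < SU < 307, so integers 161 through 306: 146 values.

146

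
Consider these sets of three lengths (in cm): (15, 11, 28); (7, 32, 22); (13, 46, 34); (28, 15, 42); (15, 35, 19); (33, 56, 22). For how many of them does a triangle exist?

(11,15,28): 11+15 ≤ 28 → not valid
(7,22,32): 7+22 ≤ 32 → not valid
(13,34,46): 13+34 > 46 → valid
(15,28,42): 15+28 > 42 → valid
(15,19,35): 15+19 ≤ 35 → not valid
(22,33,56): 22+33 ≤ 56 → not valid
2 of the 6 triples form a triangle.

2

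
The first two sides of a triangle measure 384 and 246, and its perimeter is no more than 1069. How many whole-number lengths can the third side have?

Triangle inequality: 138 < x < 630. Perimeter ≤ 1069 gives x ≤ 1069 − 384 − 246 = 439.
So 138 < x ≤ 439; integers 139 through 439: 301 values.

301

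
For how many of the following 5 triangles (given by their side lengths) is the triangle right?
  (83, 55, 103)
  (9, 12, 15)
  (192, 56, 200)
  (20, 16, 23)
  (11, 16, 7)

2

(83,55,103): 55²+83² = 9914 < 10609 = 103² → obtuse
(9,12,15): 9²+12² = 225 = 15² → right
(192,56,200): 56²+192² = 40000 = 200² → right
(20,16,23): 16²+20² = 656 > 529 = 23² → acute
(11,16,7): 7²+11² = 170 < 256 = 16² → obtuse
2 of the 5 are right.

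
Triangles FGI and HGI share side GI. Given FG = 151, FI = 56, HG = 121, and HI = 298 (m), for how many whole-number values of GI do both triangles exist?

From triangle FGI: 95 < GI < 207.
From triangle HGI: 177 < GI < 419.
Intersection: 177 < GI < 207, so integers 178 through 206: 29 values.

29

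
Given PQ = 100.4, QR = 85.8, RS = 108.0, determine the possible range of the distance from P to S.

The maximum is all hops collinear in one direction: 100.4 + 85.8 + 108.0 = 294.2.
The longest hop is 108.0; the others sum to 186.2. Since 108.0 ≤ 186.2, the path can fold back on itself completely, so the minimum distance is 0.

0 ≤ PS ≤ 294.2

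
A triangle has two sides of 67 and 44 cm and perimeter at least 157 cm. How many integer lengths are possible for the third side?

65

Triangle inequality: 23 < x < 111. Perimeter ≥ 157 gives x ≥ 157 − 67 − 44 = 46.
So 46 ≤ x < 111; integers 46 through 110: 65 values.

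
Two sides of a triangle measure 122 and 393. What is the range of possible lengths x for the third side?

By the triangle inequality, x must be less than 122 + 393 = 515 and greater than |122 − 393| = 271.

271 < x < 515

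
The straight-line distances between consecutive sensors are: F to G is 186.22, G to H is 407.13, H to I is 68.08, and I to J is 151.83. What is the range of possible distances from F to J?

1.00 ≤ FJ ≤ 813.26

The maximum is all hops collinear in one direction: 186.22 + 407.13 + 68.08 + 151.83 = 813.26.
The longest hop is 407.13; the others sum to 406.13. Folding the others back against it leaves at least 407.13 − 406.13 = 1.00.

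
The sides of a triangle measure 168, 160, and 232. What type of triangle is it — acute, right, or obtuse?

Compare the square of the longest side to the sum of squares of the other two: 160² + 168² = 53824 = 232².

right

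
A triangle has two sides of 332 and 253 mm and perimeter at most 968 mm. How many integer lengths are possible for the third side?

304

Triangle inequality: 79 < x < 585. Perimeter ≤ 968 gives x ≤ 968 − 332 − 253 = 383.
So 79 < x ≤ 383; integers 80 through 383: 304 values.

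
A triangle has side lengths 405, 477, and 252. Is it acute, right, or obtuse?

Compare the square of the longest side to the sum of squares of the other two: 252² + 405² = 227529 = 477².

right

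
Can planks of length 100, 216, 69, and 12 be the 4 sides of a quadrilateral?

For a quadrilateral, each side must be shorter than the sum of the others.
Here the longest side is 216, but the remaining 3 sides sum to only 181.

No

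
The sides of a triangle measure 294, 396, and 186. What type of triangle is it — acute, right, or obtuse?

Compare the square of the longest side to the sum of squares of the other two: 186² + 294² = 121032 < 156816 = 396².

obtuse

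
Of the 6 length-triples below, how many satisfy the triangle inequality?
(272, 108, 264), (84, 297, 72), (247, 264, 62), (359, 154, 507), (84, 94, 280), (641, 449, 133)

3

(108,264,272): 108+264 > 272 → valid
(72,84,297): 72+84 ≤ 297 → not valid
(62,247,264): 62+247 > 264 → valid
(154,359,507): 154+359 > 507 → valid
(84,94,280): 84+94 ≤ 280 → not valid
(133,449,641): 133+449 ≤ 641 → not valid
3 of the 6 triples form a triangle.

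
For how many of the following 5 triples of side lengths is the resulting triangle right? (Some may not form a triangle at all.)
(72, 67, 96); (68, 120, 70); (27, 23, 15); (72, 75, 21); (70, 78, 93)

1

(72,67,96): 67²+72² = 9673 > 9216 = 96² → acute
(68,120,70): 68²+70² = 9524 < 14400 = 120² → obtuse
(27,23,15): 15²+23² = 754 > 729 = 27² → acute
(72,75,21): 21²+72² = 5625 = 75² → right
(70,78,93): 70²+78² = 10984 > 8649 = 93² → acute
1 of the 5 is right.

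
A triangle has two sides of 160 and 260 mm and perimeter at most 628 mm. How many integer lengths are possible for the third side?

108

Triangle inequality: 100 < x < 420. Perimeter ≤ 628 gives x ≤ 628 − 160 − 260 = 208.
So 100 < x ≤ 208; integers 101 through 208: 108 values.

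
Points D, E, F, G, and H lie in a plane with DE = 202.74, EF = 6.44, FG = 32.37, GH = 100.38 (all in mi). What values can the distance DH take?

The maximum is all hops collinear in one direction: 202.74 + 6.44 + 32.37 + 100.38 = 341.93.
The longest hop is 202.74; the others sum to 139.19. Folding the others back against it leaves at least 202.74 − 139.19 = 63.55.

63.55 ≤ DH ≤ 341.93 mi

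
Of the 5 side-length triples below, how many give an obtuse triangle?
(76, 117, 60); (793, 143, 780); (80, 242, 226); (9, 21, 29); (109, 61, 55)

(76,117,60): 60²+76² = 9376 < 13689 = 117² → obtuse
(793,143,780): 143²+780² = 628849 = 793² → right
(80,242,226): 80²+226² = 57476 < 58564 = 242² → obtuse
(9,21,29): 9²+21² = 522 < 841 = 29² → obtuse
(109,61,55): 55²+61² = 6746 < 11881 = 109² → obtuse
4 of the 5 are obtuse.

4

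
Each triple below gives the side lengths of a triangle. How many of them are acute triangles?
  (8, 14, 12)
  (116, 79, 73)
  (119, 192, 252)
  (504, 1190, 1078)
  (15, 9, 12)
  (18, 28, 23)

2

(8,14,12): 8²+12² = 208 > 196 = 14² → acute
(116,79,73): 73²+79² = 11570 < 13456 = 116² → obtuse
(119,192,252): 119²+192² = 51025 < 63504 = 252² → obtuse
(504,1190,1078): 504²+1078² = 1416100 = 1190² → right
(15,9,12): 9²+12² = 225 = 15² → right
(18,28,23): 18²+23² = 853 > 784 = 28² → acute
2 of the 6 are acute.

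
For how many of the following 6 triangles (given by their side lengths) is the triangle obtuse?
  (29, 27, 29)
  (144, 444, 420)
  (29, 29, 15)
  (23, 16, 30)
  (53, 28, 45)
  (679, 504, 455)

1

(29,27,29): 27²+29² = 1570 > 841 = 29² → acute
(144,444,420): 144²+420² = 197136 = 444² → right
(29,29,15): 15²+29² = 1066 > 841 = 29² → acute
(23,16,30): 16²+23² = 785 < 900 = 30² → obtuse
(53,28,45): 28²+45² = 2809 = 53² → right
(679,504,455): 455²+504² = 461041 = 679² → right
1 of the 6 is obtuse.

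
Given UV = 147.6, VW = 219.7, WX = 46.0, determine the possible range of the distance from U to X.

The maximum is all hops collinear in one direction: 147.6 + 219.7 + 46.0 = 413.3.
The longest hop is 219.7; the others sum to 193.6. Folding the others back against it leaves at least 219.7 − 193.6 = 26.1.

26.1 ≤ UX ≤ 413.3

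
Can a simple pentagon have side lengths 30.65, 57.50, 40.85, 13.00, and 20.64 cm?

Yes

A pentagon exists iff every side is shorter than the sum of the others — equivalently, the longest side is less than the sum of the rest.
Longest side 57.50 < 105.14 (sum of the remaining 4), so yes.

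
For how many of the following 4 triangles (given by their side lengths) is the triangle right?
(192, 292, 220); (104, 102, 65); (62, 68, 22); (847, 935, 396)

(192,292,220): 192²+220² = 85264 = 292² → right
(104,102,65): 65²+102² = 14629 > 10816 = 104² → acute
(62,68,22): 22²+62² = 4328 < 4624 = 68² → obtuse
(847,935,396): 396²+847² = 874225 = 935² → right
2 of the 4 are right.

2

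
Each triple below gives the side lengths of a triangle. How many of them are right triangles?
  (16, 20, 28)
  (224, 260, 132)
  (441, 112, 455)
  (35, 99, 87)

(16,20,28): 16²+20² = 656 < 784 = 28² → obtuse
(224,260,132): 132²+224² = 67600 = 260² → right
(441,112,455): 112²+441² = 207025 = 455² → right
(35,99,87): 35²+87² = 8794 < 9801 = 99² → obtuse
2 of the 4 are right.

2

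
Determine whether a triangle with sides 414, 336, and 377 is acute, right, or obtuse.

Compare the square of the longest side to the sum of squares of the other two: 336² + 377² = 255025 > 171396 = 414².

acute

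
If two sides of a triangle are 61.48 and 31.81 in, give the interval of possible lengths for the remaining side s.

29.67 < s < 93.29 (in)

By the triangle inequality, s must be less than 61.48 + 31.81 = 93.29 and greater than |61.48 − 31.81| = 29.67.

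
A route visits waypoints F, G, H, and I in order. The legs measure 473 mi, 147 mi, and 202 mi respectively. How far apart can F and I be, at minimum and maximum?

124 ≤ FI ≤ 822 mi

The maximum is all hops collinear in one direction: 473 + 147 + 202 = 822.
The longest hop is 473; the others sum to 349. Folding the others back against it leaves at least 473 − 349 = 124.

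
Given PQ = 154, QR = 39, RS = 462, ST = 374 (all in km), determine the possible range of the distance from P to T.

0 ≤ PT ≤ 1029 km

The maximum is all hops collinear in one direction: 154 + 39 + 462 + 374 = 1029.
The longest hop is 462; the others sum to 567. Since 462 ≤ 567, the path can fold back on itself completely, so the minimum distance is 0.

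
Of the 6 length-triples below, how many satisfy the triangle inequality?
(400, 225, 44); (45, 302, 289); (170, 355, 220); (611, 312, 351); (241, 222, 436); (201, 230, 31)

(44,225,400): 44+225 ≤ 400 → not valid
(45,289,302): 45+289 > 302 → valid
(170,220,355): 170+220 > 355 → valid
(312,351,611): 312+351 > 611 → valid
(222,241,436): 222+241 > 436 → valid
(31,201,230): 31+201 > 230 → valid
5 of the 6 triples form a triangle.

5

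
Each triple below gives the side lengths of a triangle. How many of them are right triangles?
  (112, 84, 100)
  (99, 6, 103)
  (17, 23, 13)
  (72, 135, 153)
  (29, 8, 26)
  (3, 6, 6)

(112,84,100): 84²+100² = 17056 > 12544 = 112² → acute
(99,6,103): 6²+99² = 9837 < 10609 = 103² → obtuse
(17,23,13): 13²+17² = 458 < 529 = 23² → obtuse
(72,135,153): 72²+135² = 23409 = 153² → right
(29,8,26): 8²+26² = 740 < 841 = 29² → obtuse
(3,6,6): 3²+6² = 45 > 36 = 6² → acute
1 of the 6 is right.

1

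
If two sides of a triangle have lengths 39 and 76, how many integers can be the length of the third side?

The third side lies in the open interval (37, 115).
Integers from 38 to 114 inclusive: 114 − 38 + 1 = 77.

77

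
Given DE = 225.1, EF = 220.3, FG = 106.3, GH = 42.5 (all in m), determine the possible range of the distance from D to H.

0 ≤ DH ≤ 594.2 m

The maximum is all hops collinear in one direction: 225.1 + 220.3 + 106.3 + 42.5 = 594.2.
The longest hop is 225.1; the others sum to 369.1. Since 225.1 ≤ 369.1, the path can fold back on itself completely, so the minimum distance is 0.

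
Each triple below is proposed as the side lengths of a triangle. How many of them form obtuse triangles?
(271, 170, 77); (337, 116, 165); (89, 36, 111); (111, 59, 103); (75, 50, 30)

2

(271,170,77): 77+170 ≤ 271, not a triangle
(337,116,165): 116+165 ≤ 337, not a triangle
(89,36,111): 36²+89² = 9217 < 12321 = 111² → obtuse
(111,59,103): 59²+103² = 14090 > 12321 = 111² → acute
(75,50,30): 30²+50² = 3400 < 5625 = 75² → obtuse
2 of the 5 are obtuse.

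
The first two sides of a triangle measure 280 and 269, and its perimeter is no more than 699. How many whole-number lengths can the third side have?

139

Triangle inequality: 11 < x < 549. Perimeter ≤ 699 gives x ≤ 699 − 280 − 269 = 150.
So 11 < x ≤ 150; integers 12 through 150: 139 values.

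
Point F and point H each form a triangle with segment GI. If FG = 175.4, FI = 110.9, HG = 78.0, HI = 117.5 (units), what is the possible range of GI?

64.5 < GI < 195.5

From triangle FGI: |175.4 − 110.9| < GI < 175.4 + 110.9, i.e. 64.5 < GI < 286.3.
From triangle HGI: 39.5 < GI < 195.5.
Both must hold, so GI lies in the intersection.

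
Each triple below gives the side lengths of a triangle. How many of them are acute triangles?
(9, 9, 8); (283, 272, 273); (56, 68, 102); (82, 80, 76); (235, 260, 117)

4

(9,9,8): 8²+9² = 145 > 81 = 9² → acute
(283,272,273): 272²+273² = 148513 > 80089 = 283² → acute
(56,68,102): 56²+68² = 7760 < 10404 = 102² → obtuse
(82,80,76): 76²+80² = 12176 > 6724 = 82² → acute
(235,260,117): 117²+235² = 68914 > 67600 = 260² → acute
4 of the 5 are acute.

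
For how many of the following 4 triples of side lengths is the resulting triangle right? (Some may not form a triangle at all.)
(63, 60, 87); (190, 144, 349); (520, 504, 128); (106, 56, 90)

(63,60,87): 60²+63² = 7569 = 87² → right
(190,144,349): 144+190 ≤ 349, not a triangle
(520,504,128): 128²+504² = 270400 = 520² → right
(106,56,90): 56²+90² = 11236 = 106² → right
3 of the 4 are right.

3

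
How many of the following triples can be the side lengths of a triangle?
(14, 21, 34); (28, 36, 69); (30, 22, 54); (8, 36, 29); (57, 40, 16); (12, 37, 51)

(14,21,34): 14+21 > 34 → valid
(28,36,69): 28+36 ≤ 69 → not valid
(22,30,54): 22+30 ≤ 54 → not valid
(8,29,36): 8+29 > 36 → valid
(16,40,57): 16+40 ≤ 57 → not valid
(12,37,51): 12+37 ≤ 51 → not valid
2 of the 6 triples form a triangle.

2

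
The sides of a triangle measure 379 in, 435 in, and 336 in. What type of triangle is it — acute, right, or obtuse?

Compare the square of the longest side to the sum of squares of the other two: 336² + 379² = 256537 > 189225 = 435².

acute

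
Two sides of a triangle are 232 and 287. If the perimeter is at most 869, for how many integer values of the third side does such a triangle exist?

295

Triangle inequality: 55 < x < 519. Perimeter ≤ 869 gives x ≤ 869 − 232 − 287 = 350.
So 55 < x ≤ 350; integers 56 through 350: 295 values.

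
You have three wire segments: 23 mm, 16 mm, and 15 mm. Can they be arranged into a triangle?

Yes

The longest side is 23, and the other two sum to 31.
Since 31 > 23, the triangle inequality holds.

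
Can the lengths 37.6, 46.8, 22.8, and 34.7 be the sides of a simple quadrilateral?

A quadrilateral exists iff every side is shorter than the sum of the others — equivalently, the longest side is less than the sum of the rest.
Longest side 46.8 < 95.1 (sum of the remaining 3), so yes.

Yes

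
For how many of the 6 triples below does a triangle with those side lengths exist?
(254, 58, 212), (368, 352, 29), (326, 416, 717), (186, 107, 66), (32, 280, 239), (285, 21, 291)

4

(58,212,254): 58+212 > 254 → valid
(29,352,368): 29+352 > 368 → valid
(326,416,717): 326+416 > 717 → valid
(66,107,186): 66+107 ≤ 186 → not valid
(32,239,280): 32+239 ≤ 280 → not valid
(21,285,291): 21+285 > 291 → valid
4 of the 6 triples form a triangle.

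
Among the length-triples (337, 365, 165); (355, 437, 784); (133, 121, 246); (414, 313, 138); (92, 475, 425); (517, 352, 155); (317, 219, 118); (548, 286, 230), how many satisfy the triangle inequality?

6

(165,337,365): 165+337 > 365 → valid
(355,437,784): 355+437 > 784 → valid
(121,133,246): 121+133 > 246 → valid
(138,313,414): 138+313 > 414 → valid
(92,425,475): 92+425 > 475 → valid
(155,352,517): 155+352 ≤ 517 → not valid
(118,219,317): 118+219 > 317 → valid
(230,286,548): 230+286 ≤ 548 → not valid
6 of the 8 triples form a triangle.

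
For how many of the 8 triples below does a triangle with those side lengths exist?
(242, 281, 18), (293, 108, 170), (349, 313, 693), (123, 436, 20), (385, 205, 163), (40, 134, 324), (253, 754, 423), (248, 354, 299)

(18,242,281): 18+242 ≤ 281 → not valid
(108,170,293): 108+170 ≤ 293 → not valid
(313,349,693): 313+349 ≤ 693 → not valid
(20,123,436): 20+123 ≤ 436 → not valid
(163,205,385): 163+205 ≤ 385 → not valid
(40,134,324): 40+134 ≤ 324 → not valid
(253,423,754): 253+423 ≤ 754 → not valid
(248,299,354): 248+299 > 354 → valid
1 of the 8 triples forms a triangle.

1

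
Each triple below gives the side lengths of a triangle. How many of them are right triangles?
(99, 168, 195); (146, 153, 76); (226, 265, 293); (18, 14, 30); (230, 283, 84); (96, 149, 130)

(99,168,195): 99²+168² = 38025 = 195² → right
(146,153,76): 76²+146² = 27092 > 23409 = 153² → acute
(226,265,293): 226²+265² = 121301 > 85849 = 293² → acute
(18,14,30): 14²+18² = 520 < 900 = 30² → obtuse
(230,283,84): 84²+230² = 59956 < 80089 = 283² → obtuse
(96,149,130): 96²+130² = 26116 > 22201 = 149² → acute
1 of the 6 is right.

1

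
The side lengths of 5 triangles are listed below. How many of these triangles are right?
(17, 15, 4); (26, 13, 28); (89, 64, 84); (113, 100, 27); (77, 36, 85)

(17,15,4): 4²+15² = 241 < 289 = 17² → obtuse
(26,13,28): 13²+26² = 845 > 784 = 28² → acute
(89,64,84): 64²+84² = 11152 > 7921 = 89² → acute
(113,100,27): 27²+100² = 10729 < 12769 = 113² → obtuse
(77,36,85): 36²+77² = 7225 = 85² → right
1 of the 5 is right.

1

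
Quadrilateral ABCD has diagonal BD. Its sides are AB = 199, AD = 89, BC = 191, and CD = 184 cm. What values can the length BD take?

From triangle ABD: |199 − 89| < BD < 199 + 89, i.e. 110 < BD < 288.
From triangle CBD: 7 < BD < 375.
Both must hold, so BD lies in the intersection.

110 < BD < 288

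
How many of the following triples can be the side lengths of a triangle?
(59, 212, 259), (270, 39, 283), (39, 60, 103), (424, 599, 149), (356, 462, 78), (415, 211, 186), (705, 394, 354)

3

(59,212,259): 59+212 > 259 → valid
(39,270,283): 39+270 > 283 → valid
(39,60,103): 39+60 ≤ 103 → not valid
(149,424,599): 149+424 ≤ 599 → not valid
(78,356,462): 78+356 ≤ 462 → not valid
(186,211,415): 186+211 ≤ 415 → not valid
(354,394,705): 354+394 > 705 → valid
3 of the 7 triples form a triangle.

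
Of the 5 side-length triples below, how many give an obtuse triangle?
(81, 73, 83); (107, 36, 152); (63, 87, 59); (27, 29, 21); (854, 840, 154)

(81,73,83): 73²+81² = 11890 > 6889 = 83² → acute
(107,36,152): 36+107 ≤ 152, not a triangle
(63,87,59): 59²+63² = 7450 < 7569 = 87² → obtuse
(27,29,21): 21²+27² = 1170 > 841 = 29² → acute
(854,840,154): 154²+840² = 729316 = 854² → right
1 of the 5 is obtuse.

1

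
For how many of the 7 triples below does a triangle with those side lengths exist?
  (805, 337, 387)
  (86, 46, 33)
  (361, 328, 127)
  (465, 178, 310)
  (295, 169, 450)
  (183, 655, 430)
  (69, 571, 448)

3

(337,387,805): 337+387 ≤ 805 → not valid
(33,46,86): 33+46 ≤ 86 → not valid
(127,328,361): 127+328 > 361 → valid
(178,310,465): 178+310 > 465 → valid
(169,295,450): 169+295 > 450 → valid
(183,430,655): 183+430 ≤ 655 → not valid
(69,448,571): 69+448 ≤ 571 → not valid
3 of the 7 triples form a triangle.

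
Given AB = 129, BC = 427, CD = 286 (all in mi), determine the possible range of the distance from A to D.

12 ≤ AD ≤ 842 mi

The maximum is all hops collinear in one direction: 129 + 427 + 286 = 842.
The longest hop is 427; the others sum to 415. Folding the others back against it leaves at least 427 − 415 = 12.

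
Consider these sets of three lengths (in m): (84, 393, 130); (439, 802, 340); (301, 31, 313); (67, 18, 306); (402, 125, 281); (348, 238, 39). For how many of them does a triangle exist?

(84,130,393): 84+130 ≤ 393 → not valid
(340,439,802): 340+439 ≤ 802 → not valid
(31,301,313): 31+301 > 313 → valid
(18,67,306): 18+67 ≤ 306 → not valid
(125,281,402): 125+281 > 402 → valid
(39,238,348): 39+238 ≤ 348 → not valid
2 of the 6 triples form a triangle.

2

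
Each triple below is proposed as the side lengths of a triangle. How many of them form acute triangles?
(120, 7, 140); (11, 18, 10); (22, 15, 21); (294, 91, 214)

1

(120,7,140): 7+120 ≤ 140, not a triangle
(11,18,10): 10²+11² = 221 < 324 = 18² → obtuse
(22,15,21): 15²+21² = 666 > 484 = 22² → acute
(294,91,214): 91²+214² = 54077 < 86436 = 294² → obtuse
1 of the 4 is acute.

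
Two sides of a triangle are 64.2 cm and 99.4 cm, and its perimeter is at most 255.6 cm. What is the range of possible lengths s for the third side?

35.2 < s ≤ 92.0

Triangle inequality alone gives 35.2 < s < 163.6.
The perimeter condition gives s ≤ 255.6 − 64.2 − 99.4 = 92.0.
Intersecting the two: 35.2 < s ≤ 92.0.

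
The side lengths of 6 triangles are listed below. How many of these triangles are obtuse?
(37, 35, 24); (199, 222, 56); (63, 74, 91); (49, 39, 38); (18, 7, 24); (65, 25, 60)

2

(37,35,24): 24²+35² = 1801 > 1369 = 37² → acute
(199,222,56): 56²+199² = 42737 < 49284 = 222² → obtuse
(63,74,91): 63²+74² = 9445 > 8281 = 91² → acute
(49,39,38): 38²+39² = 2965 > 2401 = 49² → acute
(18,7,24): 7²+18² = 373 < 576 = 24² → obtuse
(65,25,60): 25²+60² = 4225 = 65² → right
2 of the 6 are obtuse.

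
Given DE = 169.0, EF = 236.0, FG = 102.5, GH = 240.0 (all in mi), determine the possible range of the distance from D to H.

0 ≤ DH ≤ 747.5 mi

The maximum is all hops collinear in one direction: 169.0 + 236.0 + 102.5 + 240.0 = 747.5.
The longest hop is 240.0; the others sum to 507.5. Since 240.0 ≤ 507.5, the path can fold back on itself completely, so the minimum distance is 0.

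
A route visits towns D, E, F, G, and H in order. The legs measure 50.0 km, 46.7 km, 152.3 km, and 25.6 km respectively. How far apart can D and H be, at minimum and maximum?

30.0 ≤ DH ≤ 274.6 km

The maximum is all hops collinear in one direction: 50.0 + 46.7 + 152.3 + 25.6 = 274.6.
The longest hop is 152.3; the others sum to 122.3. Folding the others back against it leaves at least 152.3 − 122.3 = 30.0.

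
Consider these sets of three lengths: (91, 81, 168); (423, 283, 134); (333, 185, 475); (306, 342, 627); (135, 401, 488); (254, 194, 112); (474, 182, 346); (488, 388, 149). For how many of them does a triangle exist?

7

(81,91,168): 81+91 > 168 → valid
(134,283,423): 134+283 ≤ 423 → not valid
(185,333,475): 185+333 > 475 → valid
(306,342,627): 306+342 > 627 → valid
(135,401,488): 135+401 > 488 → valid
(112,194,254): 112+194 > 254 → valid
(182,346,474): 182+346 > 474 → valid
(149,388,488): 149+388 > 488 → valid
7 of the 8 triples form a triangle.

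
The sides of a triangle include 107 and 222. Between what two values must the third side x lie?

By the triangle inequality, x must be less than 107 + 222 = 329 and greater than |107 − 222| = 115.

115 < x < 329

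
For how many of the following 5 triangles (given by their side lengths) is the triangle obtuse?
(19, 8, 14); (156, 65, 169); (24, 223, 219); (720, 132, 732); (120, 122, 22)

(19,8,14): 8²+14² = 260 < 361 = 19² → obtuse
(156,65,169): 65²+156² = 28561 = 169² → right
(24,223,219): 24²+219² = 48537 < 49729 = 223² → obtuse
(720,132,732): 132²+720² = 535824 = 732² → right
(120,122,22): 22²+120² = 14884 = 122² → right
2 of the 5 are obtuse.

2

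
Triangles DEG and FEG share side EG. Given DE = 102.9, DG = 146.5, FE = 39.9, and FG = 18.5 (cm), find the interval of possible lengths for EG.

43.6 < EG < 58.4

From triangle DEG: |102.9 − 146.5| < EG < 102.9 + 146.5, i.e. 43.6 < EG < 249.4.
From triangle FEG: 21.4 < EG < 58.4.
Both must hold, so EG lies in the intersection.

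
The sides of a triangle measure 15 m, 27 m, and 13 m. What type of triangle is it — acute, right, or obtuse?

obtuse

Compare the square of the longest side to the sum of squares of the other two: 13² + 15² = 394 < 729 = 27².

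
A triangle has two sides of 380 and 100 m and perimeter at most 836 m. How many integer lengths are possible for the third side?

Triangle inequality: 280 < x < 480. Perimeter ≤ 836 gives x ≤ 836 − 380 − 100 = 356.
So 280 < x ≤ 356; integers 281 through 356: 76 values.

76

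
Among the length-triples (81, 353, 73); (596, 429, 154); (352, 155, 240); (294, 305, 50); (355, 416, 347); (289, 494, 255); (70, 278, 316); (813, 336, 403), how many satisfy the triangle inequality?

5

(73,81,353): 73+81 ≤ 353 → not valid
(154,429,596): 154+429 ≤ 596 → not valid
(155,240,352): 155+240 > 352 → valid
(50,294,305): 50+294 > 305 → valid
(347,355,416): 347+355 > 416 → valid
(255,289,494): 255+289 > 494 → valid
(70,278,316): 70+278 > 316 → valid
(336,403,813): 336+403 ≤ 813 → not valid
5 of the 8 triples form a triangle.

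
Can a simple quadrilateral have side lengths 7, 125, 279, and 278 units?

Yes

A quadrilateral exists iff every side is shorter than the sum of the others — equivalently, the longest side is less than the sum of the rest.
Longest side 279 < 410 (sum of the remaining 3), so yes.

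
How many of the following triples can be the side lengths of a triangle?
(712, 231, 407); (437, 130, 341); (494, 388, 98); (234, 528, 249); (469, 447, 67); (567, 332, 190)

(231,407,712): 231+407 ≤ 712 → not valid
(130,341,437): 130+341 > 437 → valid
(98,388,494): 98+388 ≤ 494 → not valid
(234,249,528): 234+249 ≤ 528 → not valid
(67,447,469): 67+447 > 469 → valid
(190,332,567): 190+332 ≤ 567 → not valid
2 of the 6 triples form a triangle.

2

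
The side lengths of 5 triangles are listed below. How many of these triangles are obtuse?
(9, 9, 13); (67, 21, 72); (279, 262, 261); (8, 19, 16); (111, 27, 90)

4

(9,9,13): 9²+9² = 162 < 169 = 13² → obtuse
(67,21,72): 21²+67² = 4930 < 5184 = 72² → obtuse
(279,262,261): 261²+262² = 136765 > 77841 = 279² → acute
(8,19,16): 8²+16² = 320 < 361 = 19² → obtuse
(111,27,90): 27²+90² = 8829 < 12321 = 111² → obtuse
4 of the 5 are obtuse.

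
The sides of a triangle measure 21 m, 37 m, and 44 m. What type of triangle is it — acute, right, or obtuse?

obtuse

Compare the square of the longest side to the sum of squares of the other two: 21² + 37² = 1810 < 1936 = 44².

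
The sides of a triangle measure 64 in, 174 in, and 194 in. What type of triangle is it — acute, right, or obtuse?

Compare the square of the longest side to the sum of squares of the other two: 64² + 174² = 34372 < 37636 = 194².

obtuse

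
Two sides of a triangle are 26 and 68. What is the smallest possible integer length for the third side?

43

The third side must be strictly greater than |26 − 68| = 42.
The smallest integer above 42 is 43.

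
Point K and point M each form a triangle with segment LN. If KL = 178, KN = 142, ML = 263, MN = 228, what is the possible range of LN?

36 < LN < 320

From triangle KLN: |178 − 142| < LN < 178 + 142, i.e. 36 < LN < 320.
From triangle MLN: 35 < LN < 491.
Both must hold, so LN lies in the intersection.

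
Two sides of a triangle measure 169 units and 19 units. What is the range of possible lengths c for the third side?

150 < c < 188 (units)

By the triangle inequality, c must be less than 169 + 19 = 188 and greater than |169 − 19| = 150.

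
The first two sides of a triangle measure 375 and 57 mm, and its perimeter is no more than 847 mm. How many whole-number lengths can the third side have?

Triangle inequality: 318 < x < 432. Perimeter ≤ 847 gives x ≤ 847 − 375 − 57 = 415.
So 318 < x ≤ 415; integers 319 through 415: 97 values.

97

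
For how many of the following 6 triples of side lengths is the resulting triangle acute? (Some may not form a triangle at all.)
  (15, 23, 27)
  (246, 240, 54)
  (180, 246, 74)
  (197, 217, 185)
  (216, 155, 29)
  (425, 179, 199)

2

(15,23,27): 15²+23² = 754 > 729 = 27² → acute
(246,240,54): 54²+240² = 60516 = 246² → right
(180,246,74): 74²+180² = 37876 < 60516 = 246² → obtuse
(197,217,185): 185²+197² = 73034 > 47089 = 217² → acute
(216,155,29): 29+155 ≤ 216, not a triangle
(425,179,199): 179+199 ≤ 425, not a triangle
2 of the 6 are acute.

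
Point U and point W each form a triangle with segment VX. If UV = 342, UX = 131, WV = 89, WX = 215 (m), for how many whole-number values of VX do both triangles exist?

From triangle UVX: 211 < VX < 473.
From triangle WVX: 126 < VX < 304.
Intersection: 211 < VX < 304, so integers 212 through 303: 92 values.

92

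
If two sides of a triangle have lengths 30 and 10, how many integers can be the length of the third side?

The third side lies in the open interval (20, 40).
Integers from 21 to 39 inclusive: 39 − 21 + 1 = 19.

19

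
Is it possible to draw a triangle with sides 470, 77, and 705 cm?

The longest side is 705, but the other two sum to only 547.
547 < 705, so the triangle inequality fails.

No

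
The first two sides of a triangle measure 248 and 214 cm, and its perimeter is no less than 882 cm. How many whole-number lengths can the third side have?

42

Triangle inequality: 34 < x < 462. Perimeter ≥ 882 gives x ≥ 882 − 248 − 214 = 420.
So 420 ≤ x < 462; integers 420 through 461: 42 values.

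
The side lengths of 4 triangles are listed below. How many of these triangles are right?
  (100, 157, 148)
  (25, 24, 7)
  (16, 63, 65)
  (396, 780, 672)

3

(100,157,148): 100²+148² = 31904 > 24649 = 157² → acute
(25,24,7): 7²+24² = 625 = 25² → right
(16,63,65): 16²+63² = 4225 = 65² → right
(396,780,672): 396²+672² = 608400 = 780² → right
3 of the 4 are right.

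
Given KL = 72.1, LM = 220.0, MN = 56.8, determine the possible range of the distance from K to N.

91.1 ≤ KN ≤ 348.9

The maximum is all hops collinear in one direction: 72.1 + 220.0 + 56.8 = 348.9.
The longest hop is 220.0; the others sum to 128.9. Folding the others back against it leaves at least 220.0 − 128.9 = 91.1.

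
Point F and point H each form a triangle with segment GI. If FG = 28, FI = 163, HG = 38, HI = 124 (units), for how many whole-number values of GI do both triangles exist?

26

From triangle FGI: 135 < GI < 191.
From triangle HGI: 86 < GI < 162.
Intersection: 135 < GI < 162, so integers 136 through 161: 26 values.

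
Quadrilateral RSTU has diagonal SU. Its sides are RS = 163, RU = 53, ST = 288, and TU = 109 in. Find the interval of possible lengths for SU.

From triangle RSU: |163 − 53| < SU < 163 + 53, i.e. 110 < SU < 216.
From triangle TSU: 179 < SU < 397.
Both must hold, so SU lies in the intersection.

179 < SU < 216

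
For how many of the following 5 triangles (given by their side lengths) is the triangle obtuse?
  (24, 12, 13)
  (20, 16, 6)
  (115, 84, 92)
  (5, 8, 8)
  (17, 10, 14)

2

(24,12,13): 12²+13² = 313 < 576 = 24² → obtuse
(20,16,6): 6²+16² = 292 < 400 = 20² → obtuse
(115,84,92): 84²+92² = 15520 > 13225 = 115² → acute
(5,8,8): 5²+8² = 89 > 64 = 8² → acute
(17,10,14): 10²+14² = 296 > 289 = 17² → acute
2 of the 5 are obtuse.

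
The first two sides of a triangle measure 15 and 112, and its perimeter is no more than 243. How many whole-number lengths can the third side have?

19

Triangle inequality: 97 < x < 127. Perimeter ≤ 243 gives x ≤ 243 − 15 − 112 = 116.
So 97 < x ≤ 116; integers 98 through 116: 19 values.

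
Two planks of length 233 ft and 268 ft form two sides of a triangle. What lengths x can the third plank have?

35 < x < 501 (ft)

By the triangle inequality, x must be less than 233 + 268 = 501 and greater than |233 − 268| = 35.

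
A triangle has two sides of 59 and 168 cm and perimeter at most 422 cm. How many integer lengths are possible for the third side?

86

Triangle inequality: 109 < x < 227. Perimeter ≤ 422 gives x ≤ 422 − 59 − 168 = 195.
So 109 < x ≤ 195; integers 110 through 195: 86 values.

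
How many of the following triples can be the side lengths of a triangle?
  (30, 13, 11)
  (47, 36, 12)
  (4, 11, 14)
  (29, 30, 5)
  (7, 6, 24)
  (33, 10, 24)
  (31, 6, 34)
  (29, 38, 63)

6

(11,13,30): 11+13 ≤ 30 → not valid
(12,36,47): 12+36 > 47 → valid
(4,11,14): 4+11 > 14 → valid
(5,29,30): 5+29 > 30 → valid
(6,7,24): 6+7 ≤ 24 → not valid
(10,24,33): 10+24 > 33 → valid
(6,31,34): 6+31 > 34 → valid
(29,38,63): 29+38 > 63 → valid
6 of the 8 triples form a triangle.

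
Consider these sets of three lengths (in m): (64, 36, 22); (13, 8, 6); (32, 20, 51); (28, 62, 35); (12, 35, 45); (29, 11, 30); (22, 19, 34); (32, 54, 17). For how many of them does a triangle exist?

6

(22,36,64): 22+36 ≤ 64 → not valid
(6,8,13): 6+8 > 13 → valid
(20,32,51): 20+32 > 51 → valid
(28,35,62): 28+35 > 62 → valid
(12,35,45): 12+35 > 45 → valid
(11,29,30): 11+29 > 30 → valid
(19,22,34): 19+22 > 34 → valid
(17,32,54): 17+32 ≤ 54 → not valid
6 of the 8 triples form a triangle.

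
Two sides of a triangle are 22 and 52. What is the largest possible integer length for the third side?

The third side must be strictly less than 22 + 52 = 74.
The largest integer below 74 is 73.

73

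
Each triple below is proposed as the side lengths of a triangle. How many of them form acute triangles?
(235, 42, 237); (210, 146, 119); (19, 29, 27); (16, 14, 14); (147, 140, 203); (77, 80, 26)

(235,42,237): 42²+235² = 56989 > 56169 = 237² → acute
(210,146,119): 119²+146² = 35477 < 44100 = 210² → obtuse
(19,29,27): 19²+27² = 1090 > 841 = 29² → acute
(16,14,14): 14²+14² = 392 > 256 = 16² → acute
(147,140,203): 140²+147² = 41209 = 203² → right
(77,80,26): 26²+77² = 6605 > 6400 = 80² → acute
4 of the 6 are acute.

4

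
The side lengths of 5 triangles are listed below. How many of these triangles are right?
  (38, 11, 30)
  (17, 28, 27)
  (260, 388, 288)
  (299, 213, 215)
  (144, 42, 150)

2

(38,11,30): 11²+30² = 1021 < 1444 = 38² → obtuse
(17,28,27): 17²+27² = 1018 > 784 = 28² → acute
(260,388,288): 260²+288² = 150544 = 388² → right
(299,213,215): 213²+215² = 91594 > 89401 = 299² → acute
(144,42,150): 42²+144² = 22500 = 150² → right
2 of the 5 are right.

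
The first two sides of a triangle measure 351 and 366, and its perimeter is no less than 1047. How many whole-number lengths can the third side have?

387

Triangle inequality: 15 < x < 717. Perimeter ≥ 1047 gives x ≥ 1047 − 351 − 366 = 330.
So 330 ≤ x < 717; integers 330 through 716: 387 values.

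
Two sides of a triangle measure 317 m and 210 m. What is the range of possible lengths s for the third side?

By the triangle inequality, s must be less than 317 + 210 = 527 and greater than |317 − 210| = 107.

107 < s < 527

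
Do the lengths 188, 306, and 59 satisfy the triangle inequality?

The longest side is 306, but the other two sum to only 247.
247 < 306, so the triangle inequality fails.

No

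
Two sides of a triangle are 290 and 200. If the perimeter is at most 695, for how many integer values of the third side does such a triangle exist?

Triangle inequality: 90 < x < 490. Perimeter ≤ 695 gives x ≤ 695 − 290 − 200 = 205.
So 90 < x ≤ 205; integers 91 through 205: 115 values.

115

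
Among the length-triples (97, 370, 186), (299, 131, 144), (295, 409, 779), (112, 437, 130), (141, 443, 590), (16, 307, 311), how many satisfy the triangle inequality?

1

(97,186,370): 97+186 ≤ 370 → not valid
(131,144,299): 131+144 ≤ 299 → not valid
(295,409,779): 295+409 ≤ 779 → not valid
(112,130,437): 112+130 ≤ 437 → not valid
(141,443,590): 141+443 ≤ 590 → not valid
(16,307,311): 16+307 > 311 → valid
1 of the 6 triples forms a triangle.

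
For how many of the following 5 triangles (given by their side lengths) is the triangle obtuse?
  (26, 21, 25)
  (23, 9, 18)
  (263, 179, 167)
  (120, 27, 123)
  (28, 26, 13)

2

(26,21,25): 21²+25² = 1066 > 676 = 26² → acute
(23,9,18): 9²+18² = 405 < 529 = 23² → obtuse
(263,179,167): 167²+179² = 59930 < 69169 = 263² → obtuse
(120,27,123): 27²+120² = 15129 = 123² → right
(28,26,13): 13²+26² = 845 > 784 = 28² → acute
2 of the 5 are obtuse.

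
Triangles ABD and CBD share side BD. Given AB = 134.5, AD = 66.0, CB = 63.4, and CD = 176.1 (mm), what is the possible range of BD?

112.7 < BD < 200.5

From triangle ABD: |134.5 − 66.0| < BD < 134.5 + 66.0, i.e. 68.5 < BD < 200.5.
From triangle CBD: 112.7 < BD < 239.5.
Both must hold, so BD lies in the intersection.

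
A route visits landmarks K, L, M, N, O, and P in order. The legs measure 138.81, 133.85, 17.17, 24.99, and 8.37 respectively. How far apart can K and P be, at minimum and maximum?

The maximum is all hops collinear in one direction: 138.81 + 133.85 + 17.17 + 24.99 + 8.37 = 323.19.
The longest hop is 138.81; the others sum to 184.38. Since 138.81 ≤ 184.38, the path can fold back on itself completely, so the minimum distance is 0.

0 ≤ KP ≤ 323.19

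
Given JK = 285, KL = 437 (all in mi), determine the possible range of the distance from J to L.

152 ≤ JL ≤ 722 mi

By the triangle inequality, |285 − 437| ≤ JL ≤ 285 + 437.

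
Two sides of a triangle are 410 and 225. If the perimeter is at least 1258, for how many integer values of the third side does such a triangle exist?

Triangle inequality: 185 < x < 635. Perimeter ≥ 1258 gives x ≥ 1258 − 410 − 225 = 623.
So 623 ≤ x < 635; integers 623 through 634: 12 values.

12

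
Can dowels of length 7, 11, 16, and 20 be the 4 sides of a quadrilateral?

Yes

A quadrilateral exists iff every side is shorter than the sum of the others — equivalently, the longest side is less than the sum of the rest.
Longest side 20 < 34 (sum of the remaining 3), so yes.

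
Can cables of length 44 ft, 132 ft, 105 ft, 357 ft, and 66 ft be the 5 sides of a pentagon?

For a pentagon, each side must be shorter than the sum of the others.
Here the longest side is 357, but the remaining 4 sides sum to only 347.

No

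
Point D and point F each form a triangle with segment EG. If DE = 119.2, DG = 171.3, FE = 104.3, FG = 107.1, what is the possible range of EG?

From triangle DEG: |119.2 − 171.3| < EG < 119.2 + 171.3, i.e. 52.1 < EG < 290.5.
From triangle FEG: 2.8 < EG < 211.4.
Both must hold, so EG lies in the intersection.

52.1 < EG < 211.4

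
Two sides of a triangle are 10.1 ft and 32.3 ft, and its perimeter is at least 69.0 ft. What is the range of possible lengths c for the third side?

26.6 ≤ c < 42.4

Triangle inequality alone gives 22.2 < c < 42.4.
The perimeter condition gives c ≥ 69.0 − 10.1 − 32.3 = 26.6.
Intersecting the two: 26.6 ≤ c < 42.4.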